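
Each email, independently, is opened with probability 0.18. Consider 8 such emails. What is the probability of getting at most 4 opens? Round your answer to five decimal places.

X ~ Binomial(8, 0.18); P(X ≤ 4) = Σ C(8,k) p^k (1−p)^(8−k) over k:
  k=0: C(8,0)·0.18^0·0.82^8 = 0.2044141
  k=1: C(8,1)·0.18^1·0.82^7 = 0.3589711
  k=2: C(8,2)·0.18^2·0.82^6 = 0.2757949
  k=3: C(8,3)·0.18^3·0.82^5 = 0.1210807
  k=4: C(8,4)·0.18^4·0.82^4 = 0.0332234
Total = 0.9934840

0.99348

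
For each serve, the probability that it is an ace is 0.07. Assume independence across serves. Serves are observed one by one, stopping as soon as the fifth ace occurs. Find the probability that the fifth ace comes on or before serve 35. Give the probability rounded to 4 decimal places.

Finishing within 35 serves ⇔ at least 5 successes in the first 35. With X ~ Binomial(35, 0.07), P(Y ≤ 35) = 1 − P(X ≤ 4).
  k=0: C(35,0)·0.07^0·0.93^35 = 0.078868
  k=1: C(35,1)·0.07^1·0.93^34 = 0.207772
  k=2: C(35,2)·0.07^2·0.93^33 = 0.265858
  k=3: C(35,3)·0.07^3·0.93^32 = 0.220119
  k=4: C(35,4)·0.07^4·0.93^31 = 0.132545
1 − 0.905163 = 0.094837

0.0948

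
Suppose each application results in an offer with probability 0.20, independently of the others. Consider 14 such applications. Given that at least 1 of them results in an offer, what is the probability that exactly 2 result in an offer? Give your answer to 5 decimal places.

X ~ Binomial(14, 0.20). Want P(X=2 | X≥1) = P(X=2) / P(X≥1).
P(X=2) = C(14,2)·0.20^2·0.80^12 = 0.2501389
P(X≥1) = 1 − 0.0439805 = 0.9560195
Ratio = 0.2501389 / 0.9560195 = 0.2616462

0.26165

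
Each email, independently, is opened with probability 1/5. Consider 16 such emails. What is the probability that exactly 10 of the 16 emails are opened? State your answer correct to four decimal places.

0.0002

X ~ Binomial(n=16, p=0.20).
P(X=10) = C(16,10) · p^10 · (1−p)^6
= 8008 · 1.024e-07 · 0.26214 = 0.000215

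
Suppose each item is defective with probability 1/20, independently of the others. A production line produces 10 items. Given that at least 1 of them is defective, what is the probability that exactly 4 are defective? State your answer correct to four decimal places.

X ~ Binomial(10, 0.05). Want P(X=4 | X≥1) = P(X=4) / P(X≥1).
P(X=4) = C(10,4)·0.05^4·0.95^6 = 0.000965
P(X≥1) = 1 − 0.598737 = 0.401263
Ratio = 0.000965 / 0.401263 = 0.002404

0.0024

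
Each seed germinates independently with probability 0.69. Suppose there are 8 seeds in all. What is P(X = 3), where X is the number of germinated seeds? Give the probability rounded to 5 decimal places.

X ~ Binomial(n=8, p=0.69).
P(X=3) = C(8,3) · p^3 · (1−p)^5
= 56 · 0.32851 · 0.0028629 = 0.0526676

0.05267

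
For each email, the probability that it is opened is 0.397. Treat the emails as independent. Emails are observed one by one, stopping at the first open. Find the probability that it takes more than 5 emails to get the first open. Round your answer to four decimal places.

Y = number of emails to the first success; geometric, p = 0.397.
P(Y > 5) = P(first 5 all fail) = (1−p)^5 = 0.079724

0.0797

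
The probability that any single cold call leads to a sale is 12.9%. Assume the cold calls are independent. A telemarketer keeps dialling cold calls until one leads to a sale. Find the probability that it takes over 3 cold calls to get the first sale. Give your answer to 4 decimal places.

Y = number of cold calls to the first success; geometric, p = 0.129.
P(Y > 3) = P(first 3 all fail) = (1−p)^3 = 0.660776

0.6608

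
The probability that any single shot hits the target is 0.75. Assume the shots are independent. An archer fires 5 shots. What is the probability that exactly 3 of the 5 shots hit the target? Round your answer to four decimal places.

X ~ Binomial(n=5, p=0.75).
P(X=3) = C(5,3) · p^3 · (1−p)^2
= 10 · 0.42188 · 0.0625 = 0.263672

0.2637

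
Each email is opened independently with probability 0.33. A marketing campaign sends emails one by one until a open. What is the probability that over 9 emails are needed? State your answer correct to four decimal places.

Y = number of emails to the first success; geometric, p = 0.33.
P(Y > 9) = P(first 9 all fail) = (1−p)^9 = 0.027207

0.0272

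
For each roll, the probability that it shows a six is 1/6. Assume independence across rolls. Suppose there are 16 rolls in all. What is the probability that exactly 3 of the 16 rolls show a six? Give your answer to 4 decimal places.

0.2423

X ~ Binomial(n=16, p=0.166667).
P(X=3) = C(16,3) · p^3 · (1−p)^13
= 560 · 0.0046296 · 0.093464 = 0.242314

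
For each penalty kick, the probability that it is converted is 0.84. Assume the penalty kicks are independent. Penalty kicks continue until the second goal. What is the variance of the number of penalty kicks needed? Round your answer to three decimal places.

0.454

Y = total penalty kicks until the second success; negative binomial with r=2, p=0.84.
Var(Y) = r(1−p)/p² = 2·0.16 / 0.84² = 0.45351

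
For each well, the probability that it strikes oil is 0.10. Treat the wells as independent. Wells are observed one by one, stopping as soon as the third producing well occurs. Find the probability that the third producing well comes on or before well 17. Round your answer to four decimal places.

0.2382

Finishing within 17 wells ⇔ at least 3 successes in the first 17. With X ~ Binomial(17, 0.10), P(Y ≤ 17) = 1 − P(X ≤ 2).
  k=0: C(17,0)·0.10^0·0.90^17 = 0.166772
  k=1: C(17,1)·0.10^1·0.90^16 = 0.315013
  k=2: C(17,2)·0.10^2·0.90^15 = 0.280012
1 − 0.761797 = 0.238203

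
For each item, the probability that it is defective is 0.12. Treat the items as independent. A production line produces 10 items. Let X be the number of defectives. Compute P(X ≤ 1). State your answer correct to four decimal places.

0.6583

X ~ Binomial(10, 0.12); P(X ≤ 1) = Σ C(10,k) p^k (1−p)^(10−k) over k:
  k=0: C(10,0)·0.12^0·0.88^10 = 0.278501
  k=1: C(10,1)·0.12^1·0.88^9 = 0.379774
Total = 0.658275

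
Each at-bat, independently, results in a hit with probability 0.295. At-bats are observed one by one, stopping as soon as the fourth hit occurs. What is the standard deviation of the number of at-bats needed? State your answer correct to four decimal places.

Y = total at-bats until the fourth success; negative binomial with r=4, p=0.295.
SD(Y) = √[r(1−p)/p²] = √(32.404481) = 5.692493

5.6925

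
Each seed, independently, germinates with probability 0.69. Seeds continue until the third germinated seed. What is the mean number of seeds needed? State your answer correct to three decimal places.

Y = total seeds until the third success; negative binomial with r=3, p=0.69.
E[Y] = r / p = 3 / 0.69 = 4.34783

4.348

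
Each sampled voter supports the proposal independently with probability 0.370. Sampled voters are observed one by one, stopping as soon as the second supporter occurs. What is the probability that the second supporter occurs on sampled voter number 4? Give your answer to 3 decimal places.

0.163

Y = trial on which the second success occurs; negative binomial, r=2, p=0.37.
P(Y=4) = C(3,1) · p^2 · (1−p)^2
= 3 · 0.1369 · 0.3969 = 0.16301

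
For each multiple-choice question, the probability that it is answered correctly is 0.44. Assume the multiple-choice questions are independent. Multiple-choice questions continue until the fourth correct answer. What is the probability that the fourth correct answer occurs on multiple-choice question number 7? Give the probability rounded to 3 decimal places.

Y = trial on which the fourth success occurs; negative binomial, r=4, p=0.44.
P(Y=7) = C(6,3) · p^4 · (1−p)^3
= 20 · 0.037481 · 0.17562 = 0.13165

0.132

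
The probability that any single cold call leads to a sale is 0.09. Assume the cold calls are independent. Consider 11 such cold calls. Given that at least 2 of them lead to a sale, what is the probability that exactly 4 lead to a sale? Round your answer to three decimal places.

0.043

X ~ Binomial(11, 0.09). Want P(X=4 | X≥2) = P(X=4) / P(X≥2).
P(X=4) = C(11,4)·0.09^4·0.91^7 = 0.01119
P(X≥2) = 1 − 0.35437 − 0.38552 = 0.26011
Ratio = 0.01119 / 0.26011 = 0.04301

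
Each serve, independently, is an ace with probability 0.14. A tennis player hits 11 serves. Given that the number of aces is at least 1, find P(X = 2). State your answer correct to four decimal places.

X ~ Binomial(11, 0.14). Want P(X=2 | X≥1) = P(X=2) / P(X≥1).
P(X=2) = C(11,2)·0.14^2·0.86^9 = 0.277399
P(X≥1) = 1 − 0.190319 = 0.809681
Ratio = 0.277399 / 0.809681 = 0.342603

0.3426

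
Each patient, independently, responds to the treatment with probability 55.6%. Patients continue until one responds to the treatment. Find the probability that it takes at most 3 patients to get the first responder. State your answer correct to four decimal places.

0.9125

Y = number of patients to the first success; geometric, p = 0.556.
P(Y ≤ 3) = 1 − (1−p)^3 = 1 − 0.087528 = 0.912472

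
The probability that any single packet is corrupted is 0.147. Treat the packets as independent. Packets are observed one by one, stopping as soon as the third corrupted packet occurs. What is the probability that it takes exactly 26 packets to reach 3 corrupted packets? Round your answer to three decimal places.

Y = trial on which the third success occurs; negative binomial, r=3, p=0.147.
P(Y=26) = C(25,2) · p^3 · (1−p)^23
= 300 · 0.0031765 · 0.025812 = 0.02460

0.025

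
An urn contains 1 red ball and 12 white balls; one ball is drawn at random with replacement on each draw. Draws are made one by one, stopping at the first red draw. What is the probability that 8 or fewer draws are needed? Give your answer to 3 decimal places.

Y = number of draws to the first success; geometric, p = 0.076923.
P(Y ≤ 8) = 1 − (1−p)^8 = 1 − 0.52711 = 0.47289

0.473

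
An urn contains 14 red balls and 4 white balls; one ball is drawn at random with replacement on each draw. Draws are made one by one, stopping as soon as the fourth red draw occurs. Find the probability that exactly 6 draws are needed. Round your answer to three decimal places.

0.181

Y = trial on which the fourth success occurs; negative binomial, r=4, p=0.777778.
P(Y=6) = C(5,3) · p^4 · (1−p)^2
= 10 · 0.36595 · 0.049383 = 0.18072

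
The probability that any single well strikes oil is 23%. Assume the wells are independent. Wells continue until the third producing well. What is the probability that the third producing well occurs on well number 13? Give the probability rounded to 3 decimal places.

Y = trial on which the third success occurs; negative binomial, r=3, p=0.23.
P(Y=13) = C(12,2) · p^3 · (1−p)^10
= 66 · 0.012167 · 0.073267 = 0.05883

0.059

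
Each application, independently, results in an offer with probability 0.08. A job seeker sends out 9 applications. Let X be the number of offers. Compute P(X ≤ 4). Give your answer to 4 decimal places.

0.9997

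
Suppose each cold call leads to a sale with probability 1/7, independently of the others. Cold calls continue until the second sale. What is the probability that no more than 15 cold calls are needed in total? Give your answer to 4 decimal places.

Finishing within 15 cold calls ⇔ at least 2 successes in the first 15. With X ~ Binomial(15, 0.142857), P(Y ≤ 15) = 1 − P(X ≤ 1).
  k=0: C(15,0)·0.142857^0·0.857143^15 = 0.099037
  k=1: C(15,1)·0.142857^1·0.857143^14 = 0.247593
1 − 0.346630 = 0.653370

0.6534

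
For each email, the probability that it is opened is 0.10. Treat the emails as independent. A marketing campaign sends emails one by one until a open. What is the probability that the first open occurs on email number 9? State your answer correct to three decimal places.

Geometric (trials to first success), p = 0.10.
P(Y = 9) = (1−p)^8 · p = 0.43047 · 0.10 = 0.04305

0.043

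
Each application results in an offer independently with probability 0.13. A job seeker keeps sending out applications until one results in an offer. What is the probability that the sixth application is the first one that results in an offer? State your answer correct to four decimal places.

Geometric (trials to first success), p = 0.13.
P(Y = 6) = (1−p)^5 · p = 0.49842 · 0.13 = 0.064795

0.0648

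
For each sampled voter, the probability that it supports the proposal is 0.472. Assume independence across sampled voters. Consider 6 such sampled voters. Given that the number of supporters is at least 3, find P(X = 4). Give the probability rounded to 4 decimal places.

X ~ Binomial(6, 0.472). Want P(X=4 | X≥3) = P(X=4) / P(X≥3).
P(X=4) = C(6,4)·0.472^4·0.528^2 = 0.207552
P(X≥3) = 1 − 0.021667 − 0.116215 − 0.259723 = 0.602394
Ratio = 0.207552 / 0.602394 = 0.344545

0.3445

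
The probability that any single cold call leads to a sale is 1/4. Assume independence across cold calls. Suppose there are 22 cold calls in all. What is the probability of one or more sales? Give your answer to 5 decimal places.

P(at least one) = 1 − P(none) = 1 − (1 − 0.25)^22
= 1 − 0.0017838 = 0.9982162

0.99822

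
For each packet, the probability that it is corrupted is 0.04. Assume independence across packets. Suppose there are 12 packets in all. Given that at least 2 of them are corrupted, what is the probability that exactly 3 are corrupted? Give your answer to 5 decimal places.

0.12048

X ~ Binomial(12, 0.04). Want P(X=3 | X≥2) = P(X=3) / P(X≥2).
P(X=3) = C(12,3)·0.04^3·0.96^9 = 0.0097509
P(X≥2) = 1 − 0.6127098 − 0.3063549 = 0.0809354
Ratio = 0.0097509 / 0.0809354 = 0.1204774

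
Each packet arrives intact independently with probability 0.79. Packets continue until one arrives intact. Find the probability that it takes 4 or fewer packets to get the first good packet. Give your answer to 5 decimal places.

0.99806

Y = number of packets to the first success; geometric, p = 0.79.
P(Y ≤ 4) = 1 − (1−p)^4 = 1 − 0.0019448 = 0.9980552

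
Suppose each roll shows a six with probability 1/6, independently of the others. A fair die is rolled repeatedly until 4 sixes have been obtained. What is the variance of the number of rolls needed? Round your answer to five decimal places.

Y = total rolls until the fourth success; negative binomial with r=4, p=0.166667.
Var(Y) = r(1−p)/p² = 4·0.833333 / 0.166667² = 120.0000000

120.00000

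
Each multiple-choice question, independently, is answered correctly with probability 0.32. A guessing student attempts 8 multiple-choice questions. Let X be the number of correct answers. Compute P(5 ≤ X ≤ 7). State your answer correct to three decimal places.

X ~ Binomial(8, 0.32); P(5 ≤ X ≤ 7) = Σ C(8,k) p^k (1−p)^(8−k) over k:
  k=5: C(8,5)·0.32^5·0.68^3 = 0.05908
  k=6: C(8,6)·0.32^6·0.68^2 = 0.01390
  k=7: C(8,7)·0.32^7·0.68^1 = 0.00187
Total = 0.07485

0.075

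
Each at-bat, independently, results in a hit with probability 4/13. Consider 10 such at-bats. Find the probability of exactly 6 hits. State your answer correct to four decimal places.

0.0409

X ~ Binomial(n=10, p=0.307692).
P(X=6) = C(10,6) · p^6 · (1−p)^4
= 210 · 0.00084859 · 0.22972 = 0.040937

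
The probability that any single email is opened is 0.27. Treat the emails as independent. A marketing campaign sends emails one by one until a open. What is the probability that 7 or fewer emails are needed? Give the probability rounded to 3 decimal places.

Y = number of emails to the first success; geometric, p = 0.27.
P(Y ≤ 7) = 1 − (1−p)^7 = 1 − 0.11047 = 0.88953

0.890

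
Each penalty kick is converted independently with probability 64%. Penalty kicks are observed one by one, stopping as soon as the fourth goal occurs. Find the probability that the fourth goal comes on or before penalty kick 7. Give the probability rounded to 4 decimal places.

0.7833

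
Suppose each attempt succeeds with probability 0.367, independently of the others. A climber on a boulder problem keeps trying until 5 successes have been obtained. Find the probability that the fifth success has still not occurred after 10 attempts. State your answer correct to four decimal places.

Needing more than 10 attempts ⇔ fewer than 5 successes in the first 10. With X ~ Binomial(10, 0.367), P(Y > 10) = P(X ≤ 4).
  k=0: C(10,0)·0.367^0·0.633^10 = 0.010328
  k=1: C(10,1)·0.367^1·0.633^9 = 0.059882
  k=2: C(10,2)·0.367^2·0.633^8 = 0.156234
  k=3: C(10,3)·0.367^3·0.633^7 = 0.241549
  k=4: C(10,4)·0.367^4·0.633^6 = 0.245079
P(X ≤ 4) = 0.713072

0.7131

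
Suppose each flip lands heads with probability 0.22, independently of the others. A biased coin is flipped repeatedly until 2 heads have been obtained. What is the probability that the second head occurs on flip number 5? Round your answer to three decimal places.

0.092

Y = trial on which the second success occurs; negative binomial, r=2, p=0.22.
P(Y=5) = C(4,1) · p^2 · (1−p)^3
= 4 · 0.0484 · 0.47455 = 0.09187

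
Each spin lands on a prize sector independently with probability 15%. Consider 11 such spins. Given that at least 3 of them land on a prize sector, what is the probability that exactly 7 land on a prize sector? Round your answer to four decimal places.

X ~ Binomial(11, 0.15). Want P(X=7 | X≥3) = P(X=7) / P(X≥3).
P(X=7) = C(11,7)·0.15^7·0.85^4 = 0.000294
P(X≥3) = 1 − 0.167343 − 0.324843 − 0.286626 = 0.221188
Ratio = 0.000294 / 0.221188 = 0.001331

0.0013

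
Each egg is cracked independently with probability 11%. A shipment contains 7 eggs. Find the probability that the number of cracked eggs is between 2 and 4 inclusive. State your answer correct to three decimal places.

0.175

X ~ Binomial(7, 0.11); P(2 ≤ X ≤ 4) = Σ C(7,k) p^k (1−p)^(7−k) over k:
  k=2: C(7,2)·0.11^2·0.89^5 = 0.14189
  k=3: C(7,3)·0.11^3·0.89^4 = 0.02923
  k=4: C(7,4)·0.11^4·0.89^3 = 0.00361
Total = 0.17473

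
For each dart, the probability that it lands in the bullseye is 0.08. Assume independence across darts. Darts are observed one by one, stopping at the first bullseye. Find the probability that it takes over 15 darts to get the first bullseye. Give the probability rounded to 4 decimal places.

Y = number of darts to the first success; geometric, p = 0.08.
P(Y > 15) = P(first 15 all fail) = (1−p)^15 = 0.286297

0.2863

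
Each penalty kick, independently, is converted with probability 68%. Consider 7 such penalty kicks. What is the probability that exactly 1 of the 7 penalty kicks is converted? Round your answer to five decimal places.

0.00511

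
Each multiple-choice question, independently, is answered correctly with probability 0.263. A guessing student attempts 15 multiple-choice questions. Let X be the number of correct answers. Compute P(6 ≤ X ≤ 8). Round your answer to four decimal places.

0.1724

X ~ Binomial(15, 0.263); P(6 ≤ X ≤ 8) = Σ C(15,k) p^k (1−p)^(15−k) over k:
  k=6: C(15,6)·0.263^6·0.737^9 = 0.106254
  k=7: C(15,7)·0.263^7·0.737^8 = 0.048750
  k=8: C(15,8)·0.263^8·0.737^7 = 0.017397
Total = 0.172401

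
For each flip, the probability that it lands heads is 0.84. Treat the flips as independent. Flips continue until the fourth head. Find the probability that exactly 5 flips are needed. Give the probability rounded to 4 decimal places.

0.3186

Y = trial on which the fourth success occurs; negative binomial, r=4, p=0.84.
P(Y=5) = C(4,3) · p^4 · (1−p)^1
= 4 · 0.49787 · 0.16 = 0.318638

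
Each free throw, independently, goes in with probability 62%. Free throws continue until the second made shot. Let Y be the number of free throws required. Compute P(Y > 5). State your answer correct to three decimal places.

0.073

Needing more than 5 free throws ⇔ fewer than 2 successes in the first 5. With X ~ Binomial(5, 0.62), P(Y > 5) = P(X ≤ 1).
  k=0: C(5,0)·0.62^0·0.38^5 = 0.00792
  k=1: C(5,1)·0.62^1·0.38^4 = 0.06464
P(X ≤ 1) = 0.07256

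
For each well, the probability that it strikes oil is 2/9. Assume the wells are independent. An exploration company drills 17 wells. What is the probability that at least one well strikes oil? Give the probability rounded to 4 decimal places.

P(at least one) = 1 − P(none) = 1 − (1 − 0.222222)^17
= 1 − 0.013949 = 0.986051

0.9861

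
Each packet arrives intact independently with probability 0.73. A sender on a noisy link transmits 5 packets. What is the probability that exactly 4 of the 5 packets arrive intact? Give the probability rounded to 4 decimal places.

0.3834

X ~ Binomial(n=5, p=0.73).
P(X=4) = C(5,4) · p^4 · (1−p)^1
= 5 · 0.28398 · 0.27 = 0.383376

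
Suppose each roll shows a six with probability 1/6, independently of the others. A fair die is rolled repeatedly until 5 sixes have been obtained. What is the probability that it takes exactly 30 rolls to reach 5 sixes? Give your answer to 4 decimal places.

Y = trial on which the fifth success occurs; negative binomial, r=5, p=0.166667.
P(Y=30) = C(29,4) · p^5 · (1−p)^25
= 23751 · 0.0001286 · 0.010483 = 0.032018

0.0320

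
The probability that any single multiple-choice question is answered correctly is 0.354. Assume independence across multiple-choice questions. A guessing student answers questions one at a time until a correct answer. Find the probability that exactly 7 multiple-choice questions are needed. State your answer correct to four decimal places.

0.0257

Geometric (trials to first success), p = 0.354.
P(Y = 7) = (1−p)^6 · p = 0.072677 · 0.354 = 0.025728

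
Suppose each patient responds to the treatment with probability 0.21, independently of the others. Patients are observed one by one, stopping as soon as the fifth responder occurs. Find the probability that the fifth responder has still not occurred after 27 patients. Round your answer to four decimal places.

Needing more than 27 patients ⇔ fewer than 5 successes in the first 27. With X ~ Binomial(27, 0.21), P(Y > 27) = P(X ≤ 4).
  k=0: C(27,0)·0.21^0·0.79^27 = 0.001722
  k=1: C(27,1)·0.21^1·0.79^26 = 0.012356
  k=2: C(27,2)·0.21^2·0.79^25 = 0.042700
  k=3: C(27,3)·0.21^3·0.79^24 = 0.094588
  k=4: C(27,4)·0.21^4·0.79^23 = 0.150861
P(X ≤ 4) = 0.302226

0.3022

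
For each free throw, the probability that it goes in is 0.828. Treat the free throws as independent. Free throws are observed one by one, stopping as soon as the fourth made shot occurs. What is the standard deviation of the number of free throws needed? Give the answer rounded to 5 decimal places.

1.00176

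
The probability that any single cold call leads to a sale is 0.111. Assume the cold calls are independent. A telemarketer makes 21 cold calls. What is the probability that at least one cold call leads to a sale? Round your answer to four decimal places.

0.9155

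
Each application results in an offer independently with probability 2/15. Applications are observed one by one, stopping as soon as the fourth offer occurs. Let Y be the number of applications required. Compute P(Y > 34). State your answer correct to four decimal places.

0.3184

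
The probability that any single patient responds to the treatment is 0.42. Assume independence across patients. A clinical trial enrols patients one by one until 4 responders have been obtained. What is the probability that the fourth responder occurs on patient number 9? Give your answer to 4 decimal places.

0.1144

Y = trial on which the fourth success occurs; negative binomial, r=4, p=0.42.
P(Y=9) = C(8,3) · p^4 · (1−p)^5
= 56 · 0.031117 · 0.065636 = 0.114373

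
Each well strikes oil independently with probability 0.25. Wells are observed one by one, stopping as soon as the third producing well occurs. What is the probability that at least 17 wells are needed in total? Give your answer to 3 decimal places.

0.197

Needing more than 16 wells ⇔ fewer than 3 successes in the first 16. With X ~ Binomial(16, 0.25), P(Y > 16) = P(X ≤ 2).
  k=0: C(16,0)·0.25^0·0.75^16 = 0.01002
  k=1: C(16,1)·0.25^1·0.75^15 = 0.05345
  k=2: C(16,2)·0.25^2·0.75^14 = 0.13363
P(X ≤ 2) = 0.19711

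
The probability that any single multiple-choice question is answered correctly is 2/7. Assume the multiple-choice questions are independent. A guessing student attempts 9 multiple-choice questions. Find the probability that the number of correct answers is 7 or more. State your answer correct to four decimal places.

0.0032

X ~ Binomial(9, 0.285714); P(X ≥ 7) = Σ C(9,k) p^k (1−p)^(9−k) over k:
  k=7: C(9,7)·0.285714^7·0.714286^2 = 0.002855
  k=8: C(9,8)·0.285714^8·0.714286^1 = 0.000285
  k=9: C(9,9)·0.285714^9·0.714286^0 = 0.000013
Total = 0.003153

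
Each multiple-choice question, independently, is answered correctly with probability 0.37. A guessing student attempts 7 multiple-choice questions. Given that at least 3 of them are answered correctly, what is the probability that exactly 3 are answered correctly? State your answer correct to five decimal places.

0.54402

X ~ Binomial(7, 0.37). Want P(X=3 | X≥3) = P(X=3) / P(X≥3).
P(X=3) = C(7,3)·0.37^3·0.63^4 = 0.2792772
P(X≥3) = 1 − 0.0393898 − 0.1619359 − 0.2853156 = 0.5133587
Ratio = 0.2792772 / 0.5133587 = 0.5440195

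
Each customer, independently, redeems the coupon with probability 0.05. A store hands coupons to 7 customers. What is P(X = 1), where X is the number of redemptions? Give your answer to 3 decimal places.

X ~ Binomial(n=7, p=0.05).
P(X=1) = C(7,1) · p^1 · (1−p)^6
= 7 · 0.05 · 0.73509 = 0.25728

0.257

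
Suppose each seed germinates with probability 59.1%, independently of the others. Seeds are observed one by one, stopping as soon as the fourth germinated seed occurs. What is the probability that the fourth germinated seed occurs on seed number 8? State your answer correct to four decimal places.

0.1195

Y = trial on which the fourth success occurs; negative binomial, r=4, p=0.591.
P(Y=8) = C(7,3) · p^4 · (1−p)^4
= 35 · 0.122 · 0.027983 = 0.119484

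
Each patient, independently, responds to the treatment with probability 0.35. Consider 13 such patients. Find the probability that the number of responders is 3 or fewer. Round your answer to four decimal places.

0.2783

X ~ Binomial(13, 0.35); P(X ≤ 3) = Σ C(13,k) p^k (1−p)^(13−k) over k:
  k=0: C(13,0)·0.35^0·0.65^13 = 0.003697
  k=1: C(13,1)·0.35^1·0.65^12 = 0.025880
  k=2: C(13,2)·0.35^2·0.65^11 = 0.083614
  k=3: C(13,3)·0.35^3·0.65^10 = 0.165084
Total = 0.278275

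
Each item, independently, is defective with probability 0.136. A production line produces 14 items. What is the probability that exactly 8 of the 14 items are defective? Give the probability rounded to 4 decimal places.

0.0001

X ~ Binomial(n=14, p=0.136).
P(X=8) = C(14,8) · p^8 · (1−p)^6
= 3003 · 1.1703e-07 · 0.41599 = 0.000146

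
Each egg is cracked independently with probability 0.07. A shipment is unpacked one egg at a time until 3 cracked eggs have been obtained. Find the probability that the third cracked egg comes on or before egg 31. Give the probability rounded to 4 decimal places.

0.3708

Finishing within 31 eggs ⇔ at least 3 successes in the first 31. With X ~ Binomial(31, 0.07), P(Y ≤ 31) = 1 − P(X ≤ 2).
  k=0: C(31,0)·0.07^0·0.93^31 = 0.105432
  k=1: C(31,1)·0.07^1·0.93^30 = 0.246007
  k=2: C(31,2)·0.07^2·0.93^29 = 0.277750
1 − 0.629189 = 0.370811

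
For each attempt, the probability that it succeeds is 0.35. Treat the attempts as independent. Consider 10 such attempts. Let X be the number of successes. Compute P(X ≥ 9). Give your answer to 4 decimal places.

0.0005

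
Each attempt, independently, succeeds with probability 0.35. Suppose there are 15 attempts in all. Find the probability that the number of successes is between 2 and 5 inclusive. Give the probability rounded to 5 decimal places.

X ~ Binomial(15, 0.35); P(2 ≤ X ≤ 5) = Σ C(15,k) p^k (1−p)^(15−k) over k:
  k=2: C(15,2)·0.35^2·0.65^13 = 0.0475553
  k=3: C(15,3)·0.35^3·0.65^12 = 0.1109624
  k=4: C(15,4)·0.35^4·0.65^11 = 0.1792469
  k=5: C(15,5)·0.35^5·0.65^10 = 0.2123387
Total = 0.5501033

0.55010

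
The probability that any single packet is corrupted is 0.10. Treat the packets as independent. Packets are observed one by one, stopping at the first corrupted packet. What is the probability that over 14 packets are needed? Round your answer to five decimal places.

0.22877

Y = number of packets to the first success; geometric, p = 0.10.
P(Y > 14) = P(first 14 all fail) = (1−p)^14 = 0.2287679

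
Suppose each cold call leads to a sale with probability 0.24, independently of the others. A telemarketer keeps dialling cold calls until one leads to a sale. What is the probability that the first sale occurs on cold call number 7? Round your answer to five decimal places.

0.04625

Geometric (trials to first success), p = 0.24.
P(Y = 7) = (1−p)^6 · p = 0.1927 · 0.24 = 0.0462480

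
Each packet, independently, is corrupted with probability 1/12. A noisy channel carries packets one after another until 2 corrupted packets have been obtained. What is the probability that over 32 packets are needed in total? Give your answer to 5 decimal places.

0.24146

Needing more than 32 packets ⇔ fewer than 2 successes in the first 32. With X ~ Binomial(32, 0.083333), P(Y > 32) = P(X ≤ 1).
  k=0: C(32,0)·0.083333^0·0.916667^32 = 0.0617684
  k=1: C(32,1)·0.083333^1·0.916667^31 = 0.1796898
P(X ≤ 1) = 0.2414581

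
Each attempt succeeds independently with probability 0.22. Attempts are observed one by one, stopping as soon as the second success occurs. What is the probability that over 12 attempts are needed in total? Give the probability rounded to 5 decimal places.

0.22237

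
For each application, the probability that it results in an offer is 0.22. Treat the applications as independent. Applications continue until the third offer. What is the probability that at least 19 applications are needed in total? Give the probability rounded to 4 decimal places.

Needing more than 18 applications ⇔ fewer than 3 successes in the first 18. With X ~ Binomial(18, 0.22), P(Y > 18) = P(X ≤ 2).
  k=0: C(18,0)·0.22^0·0.78^18 = 0.011421
  k=1: C(18,1)·0.22^1·0.78^17 = 0.057983
  k=2: C(18,2)·0.22^2·0.78^16 = 0.139011
P(X ≤ 2) = 0.208416

0.2084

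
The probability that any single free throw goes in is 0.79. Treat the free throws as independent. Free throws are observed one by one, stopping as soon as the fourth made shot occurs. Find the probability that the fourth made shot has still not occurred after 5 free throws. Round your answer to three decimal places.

0.283

Needing more than 5 free throws ⇔ fewer than 4 successes in the first 5. With X ~ Binomial(5, 0.79), P(Y > 5) = P(X ≤ 3).
  k=0: C(5,0)·0.79^0·0.21^5 = 0.00041
  k=1: C(5,1)·0.79^1·0.21^4 = 0.00768
  k=2: C(5,2)·0.79^2·0.21^3 = 0.05780
  k=3: C(5,3)·0.79^3·0.21^2 = 0.21743
P(X ≤ 3) = 0.28332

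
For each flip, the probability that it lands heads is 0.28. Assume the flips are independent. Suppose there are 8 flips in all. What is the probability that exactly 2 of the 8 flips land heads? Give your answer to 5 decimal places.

0.30582

X ~ Binomial(n=8, p=0.28).
P(X=2) = C(8,2) · p^2 · (1−p)^6
= 28 · 0.0784 · 0.13931 = 0.3058222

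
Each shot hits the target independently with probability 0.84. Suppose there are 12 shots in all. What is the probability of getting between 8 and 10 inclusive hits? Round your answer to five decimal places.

X ~ Binomial(12, 0.84); P(8 ≤ X ≤ 10) = Σ C(12,k) p^k (1−p)^(12−k) over k:
  k=8: C(12,8)·0.84^8·0.16^4 = 0.0804117
  k=9: C(12,9)·0.84^9·0.16^3 = 0.1876274
  k=10: C(12,10)·0.84^10·0.16^2 = 0.2955131
Total = 0.5635522

0.56355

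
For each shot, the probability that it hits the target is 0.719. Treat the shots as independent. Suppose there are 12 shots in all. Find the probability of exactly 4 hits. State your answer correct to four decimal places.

0.0051

X ~ Binomial(n=12, p=0.719).
P(X=4) = C(12,4) · p^4 · (1−p)^8
= 495 · 0.26725 · 3.8873e-05 = 0.005142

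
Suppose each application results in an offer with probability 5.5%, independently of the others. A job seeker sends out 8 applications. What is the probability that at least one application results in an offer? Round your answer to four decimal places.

P(at least one) = 1 − P(none) = 1 − (1 − 0.055)^8
= 1 − 0.635996 = 0.364004

0.3640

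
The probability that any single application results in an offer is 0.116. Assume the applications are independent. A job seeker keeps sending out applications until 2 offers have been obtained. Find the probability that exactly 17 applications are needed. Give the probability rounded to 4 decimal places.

0.0339

Y = trial on which the second success occurs; negative binomial, r=2, p=0.116.
P(Y=17) = C(16,1) · p^2 · (1−p)^15
= 16 · 0.013456 · 0.15732 = 0.033870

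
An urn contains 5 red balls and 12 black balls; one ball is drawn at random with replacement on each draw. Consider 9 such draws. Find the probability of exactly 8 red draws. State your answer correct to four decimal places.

X ~ Binomial(n=9, p=0.294118).
P(X=8) = C(9,8) · p^8 · (1−p)^1
= 9 · 5.5998e-05 · 0.70588 = 0.000356

0.0004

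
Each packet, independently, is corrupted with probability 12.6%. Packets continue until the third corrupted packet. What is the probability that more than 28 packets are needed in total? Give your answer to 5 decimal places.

Needing more than 28 packets ⇔ fewer than 3 successes in the first 28. With X ~ Binomial(28, 0.126), P(Y > 28) = P(X ≤ 2).
  k=0: C(28,0)·0.126^0·0.874^28 = 0.0230314
  k=1: C(28,1)·0.126^1·0.874^27 = 0.0929688
  k=2: C(28,2)·0.126^2·0.874^26 = 0.1809381
P(X ≤ 2) = 0.2969383

0.29694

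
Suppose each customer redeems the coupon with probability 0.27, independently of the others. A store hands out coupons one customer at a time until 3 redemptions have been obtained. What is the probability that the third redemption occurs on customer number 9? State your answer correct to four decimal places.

Y = trial on which the third success occurs; negative binomial, r=3, p=0.27.
P(Y=9) = C(8,2) · p^3 · (1−p)^6
= 28 · 0.019683 · 0.15133 = 0.083404

0.0834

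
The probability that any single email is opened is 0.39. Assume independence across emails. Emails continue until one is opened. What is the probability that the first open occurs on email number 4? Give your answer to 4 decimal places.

Geometric (trials to first success), p = 0.39.
P(Y = 4) = (1−p)^3 · p = 0.22698 · 0.39 = 0.088523

0.0885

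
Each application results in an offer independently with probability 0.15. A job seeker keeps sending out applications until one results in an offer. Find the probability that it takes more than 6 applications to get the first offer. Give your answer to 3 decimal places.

0.377

Y = number of applications to the first success; geometric, p = 0.15.
P(Y > 6) = P(first 6 all fail) = (1−p)^6 = 0.37715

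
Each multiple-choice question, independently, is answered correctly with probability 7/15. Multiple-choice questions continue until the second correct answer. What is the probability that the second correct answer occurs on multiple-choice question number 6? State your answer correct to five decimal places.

0.08810

Y = trial on which the second success occurs; negative binomial, r=2, p=0.466667.
P(Y=6) = C(5,1) · p^2 · (1−p)^4
= 5 · 0.21778 · 0.080909 = 0.0881005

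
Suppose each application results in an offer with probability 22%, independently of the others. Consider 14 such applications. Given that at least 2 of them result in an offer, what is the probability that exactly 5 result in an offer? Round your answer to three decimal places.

X ~ Binomial(14, 0.22). Want P(X=5 | X≥2) = P(X=5) / P(X≥2).
P(X=5) = C(14,5)·0.22^5·0.78^9 = 0.11026
P(X≥2) = 1 − 0.03085 − 0.12184 = 0.84731
Ratio = 0.11026 / 0.84731 = 0.13013

0.130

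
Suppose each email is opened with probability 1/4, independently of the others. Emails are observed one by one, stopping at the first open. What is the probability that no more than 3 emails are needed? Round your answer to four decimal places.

0.5781

Y = number of emails to the first success; geometric, p = 0.25.
P(Y ≤ 3) = 1 − (1−p)^3 = 1 − 0.421875 = 0.578125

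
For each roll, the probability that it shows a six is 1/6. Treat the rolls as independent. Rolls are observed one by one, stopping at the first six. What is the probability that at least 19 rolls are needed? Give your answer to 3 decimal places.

0.038

Y = number of rolls to the first success; geometric, p = 0.166667.
P(Y > 18) = P(first 18 all fail) = (1−p)^18 = 0.03756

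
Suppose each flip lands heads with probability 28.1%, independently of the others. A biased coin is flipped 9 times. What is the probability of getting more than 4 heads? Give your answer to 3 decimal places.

0.077

X ~ Binomial(9, 0.281); P(X ≥ 5) = Σ C(9,k) p^k (1−p)^(9−k) over k:
  k=5: C(9,5)·0.281^5·0.719^4 = 0.05900
  k=6: C(9,6)·0.281^6·0.719^3 = 0.01537
  k=7: C(9,7)·0.281^7·0.719^2 = 0.00257
  k=8: C(9,8)·0.281^8·0.719^1 = 0.00025
  k=9: C(9,9)·0.281^9·0.719^0 = 0.00001
Total = 0.07720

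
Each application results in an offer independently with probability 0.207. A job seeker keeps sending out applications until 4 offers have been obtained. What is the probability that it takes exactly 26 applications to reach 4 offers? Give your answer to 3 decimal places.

0.026

Y = trial on which the fourth success occurs; negative binomial, r=4, p=0.207.
P(Y=26) = C(25,3) · p^4 · (1−p)^22
= 2300 · 0.001836 · 0.0060815 = 0.02568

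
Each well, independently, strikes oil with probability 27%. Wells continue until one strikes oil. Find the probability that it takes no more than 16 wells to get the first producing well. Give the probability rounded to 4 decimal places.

0.9935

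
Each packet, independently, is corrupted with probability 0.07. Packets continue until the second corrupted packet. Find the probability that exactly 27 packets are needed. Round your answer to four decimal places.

Y = trial on which the second success occurs; negative binomial, r=2, p=0.07.
P(Y=27) = C(26,1) · p^2 · (1−p)^25
= 26 · 0.0049 · 0.16296 = 0.020761

0.0208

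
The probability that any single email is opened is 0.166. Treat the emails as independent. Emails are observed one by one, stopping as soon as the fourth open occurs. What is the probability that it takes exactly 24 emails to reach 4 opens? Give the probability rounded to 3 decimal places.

0.036

Y = trial on which the fourth success occurs; negative binomial, r=4, p=0.166.
P(Y=24) = C(23,3) · p^4 · (1−p)^20
= 1771 · 0.00075933 · 0.026505 = 0.03564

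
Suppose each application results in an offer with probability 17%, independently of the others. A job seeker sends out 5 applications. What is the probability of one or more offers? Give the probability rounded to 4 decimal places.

0.6061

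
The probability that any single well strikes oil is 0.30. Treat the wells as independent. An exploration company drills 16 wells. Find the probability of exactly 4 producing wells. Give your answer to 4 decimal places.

X ~ Binomial(n=16, p=0.30).
P(X=4) = C(16,4) · p^4 · (1−p)^12
= 1820 · 0.0081 · 0.013841 = 0.204048

0.2040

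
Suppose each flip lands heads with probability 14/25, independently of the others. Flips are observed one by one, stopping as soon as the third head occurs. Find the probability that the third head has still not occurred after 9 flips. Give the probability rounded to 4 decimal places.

Needing more than 9 flips ⇔ fewer than 3 successes in the first 9. With X ~ Binomial(9, 0.56), P(Y > 9) = P(X ≤ 2).
  k=0: C(9,0)·0.56^0·0.44^9 = 0.000618
  k=1: C(9,1)·0.56^1·0.44^8 = 0.007080
  k=2: C(9,2)·0.56^2·0.44^7 = 0.036045
P(X ≤ 2) = 0.043744

0.0437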